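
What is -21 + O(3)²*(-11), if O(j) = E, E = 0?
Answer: -21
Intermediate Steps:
O(j) = 0
-21 + O(3)²*(-11) = -21 + 0²*(-11) = -21 + 0*(-11) = -21 + 0 = -21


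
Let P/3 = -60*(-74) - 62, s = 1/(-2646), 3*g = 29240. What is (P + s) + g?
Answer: 60542243/2646 ≈ 22881.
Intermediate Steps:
g = 29240/3 (g = (⅓)*29240 = 29240/3 ≈ 9746.7)
s = -1/2646 ≈ -0.00037793
P = 13134 (P = 3*(-60*(-74) - 62) = 3*(4440 - 62) = 3*4378 = 13134)
(P + s) + g = (13134 - 1/2646) + 29240/3 = 34752563/2646 + 29240/3 = 60542243/2646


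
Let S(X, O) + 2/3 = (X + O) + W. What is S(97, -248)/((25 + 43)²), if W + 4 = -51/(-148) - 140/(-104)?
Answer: -888749/26689728 ≈ -0.033299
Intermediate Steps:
W = -4443/1924 (W = -4 + (-51/(-148) - 140/(-104)) = -4 + (-51*(-1/148) - 140*(-1/104)) = -4 + (51/148 + 35/26) = -4 + 3253/1924 = -4443/1924 ≈ -2.3092)
S(X, O) = -17177/5772 + O + X (S(X, O) = -⅔ + ((X + O) - 4443/1924) = -⅔ + ((O + X) - 4443/1924) = -⅔ + (-4443/1924 + O + X) = -17177/5772 + O + X)
S(97, -248)/((25 + 43)²) = (-17177/5772 - 248 + 97)/((25 + 43)²) = -888749/(5772*(68²)) = -888749/5772/4624 = -888749/5772*1/4624 = -888749/26689728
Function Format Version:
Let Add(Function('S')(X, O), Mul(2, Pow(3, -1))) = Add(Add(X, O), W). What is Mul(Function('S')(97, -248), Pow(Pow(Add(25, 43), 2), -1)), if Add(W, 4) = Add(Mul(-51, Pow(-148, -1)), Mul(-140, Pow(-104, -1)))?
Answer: Rational(-888749, 26689728) ≈ -0.033299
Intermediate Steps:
W = Rational(-4443, 1924) (W = Add(-4, Add(Mul(-51, Pow(-148, -1)), Mul(-140, Pow(-104, -1)))) = Add(-4, Add(Mul(-51, Rational(-1, 148)), Mul(-140, Rational(-1, 104)))) = Add(-4, Add(Rational(51, 148), Rational(35, 26))) = Add(-4, Rational(3253, 1924)) = Rational(-4443, 1924) ≈ -2.3092)
Function('S')(X, O) = Add(Rational(-17177, 5772), O, X) (Function('S')(X, O) = Add(Rational(-2, 3), Add(Add(X, O), Rational(-4443, 1924))) = Add(Rational(-2, 3), Add(Add(O, X), Rational(-4443, 1924))) = Add(Rational(-2, 3), Add(Rational(-4443, 1924), O, X)) = Add(Rational(-17177, 5772), O, X))
Mul(Function('S')(97, -248), Pow(Pow(Add(25, 43), 2), -1)) = Mul(Add(Rational(-17177, 5772), -248, 97), Pow(Pow(Add(25, 43), 2), -1)) = Mul(Rational(-888749, 5772), Pow(Pow(68, 2), -1)) = Mul(Rational(-888749, 5772), Pow(4624, -1)) = Mul(Rational(-888749, 5772), Rational(1, 4624)) = Rational(-888749, 26689728)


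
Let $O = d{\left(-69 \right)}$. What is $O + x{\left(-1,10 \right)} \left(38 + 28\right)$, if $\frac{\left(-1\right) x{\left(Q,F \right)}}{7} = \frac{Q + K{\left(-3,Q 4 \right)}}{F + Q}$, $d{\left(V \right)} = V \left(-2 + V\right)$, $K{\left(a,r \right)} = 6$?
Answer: $\frac{13927}{3} \approx 4642.3$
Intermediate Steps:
$x{\left(Q,F \right)} = - \frac{7 \left(6 + Q\right)}{F + Q}$ ($x{\left(Q,F \right)} = - 7 \frac{Q + 6}{F + Q} = - 7 \frac{6 + Q}{F + Q} = - \frac{7 \left(6 + Q\right)}{F + Q}$)
$O = 4899$ ($O = - 69 \left(-2 - 69\right) = \left(-69\right) \left(-71\right) = 4899$)
$O + x{\left(-1,10 \right)} \left(38 + 28\right) = 4899 + \frac{7 \left(-6 - -1\right)}{10 - 1} \left(38 + 28\right) = 4899 + \frac{7 \left(-6 + 1\right)}{9} \cdot 66 = 4899 + 7 \cdot \frac{1}{9} \left(-5\right) 66 = 4899 - \frac{770}{3} = \frac{13927}{3}$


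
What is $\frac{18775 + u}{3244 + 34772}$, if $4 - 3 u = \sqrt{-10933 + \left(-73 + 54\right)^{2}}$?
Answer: $\frac{56329}{114048} - \frac{i \sqrt{2643}}{57024} \approx 0.49391 - 0.00090155 i$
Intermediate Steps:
$u = \frac{4}{3} - \frac{2 i \sqrt{2643}}{3}$ ($u = \frac{4}{3} - \frac{\sqrt{-10933 + \left(-73 + 54\right)^{2}}}{3} = \frac{4}{3} - \frac{\sqrt{-10933 + \left(-19\right)^{2}}}{3} = \frac{4}{3} - \frac{\sqrt{-10933 + 361}}{3} = \frac{4}{3} - \frac{\sqrt{-10572}}{3} = \frac{4}{3} - \frac{2 i \sqrt{2643}}{3} \approx 1.3333 - 34.273 i$)
$\frac{18775 + u}{3244 + 34772} = \frac{18775 + \left(\frac{4}{3} - \frac{2 i \sqrt{2643}}{3}\right)}{3244 + 34772} = \frac{\frac{56329}{3} - \frac{2 i \sqrt{2643}}{3}}{38016} = \left(\frac{56329}{3} - \frac{2 i \sqrt{2643}}{3}\right) \frac{1}{38016} = \frac{56329}{114048} - \frac{i \sqrt{2643}}{57024}$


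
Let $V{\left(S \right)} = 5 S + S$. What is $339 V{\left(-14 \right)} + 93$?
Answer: $-28383$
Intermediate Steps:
$V{\left(S \right)} = 6 S$
$339 V{\left(-14 \right)} + 93 = 339 \cdot 6 \left(-14\right) + 93 = 339 \left(-84\right) + 93 = -28476 + 93 = -28383$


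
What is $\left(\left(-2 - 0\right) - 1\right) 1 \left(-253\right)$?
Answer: $759$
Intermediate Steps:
$\left(\left(-2 - 0\right) - 1\right) 1 \left(-253\right) = \left(\left(-2 + 0\right) - 1\right) 1 \left(-253\right) = \left(-2 - 1\right) 1 \left(-253\right) = \left(-3\right) 1 \left(-253\right) = \left(-3\right) \left(-253\right) = 759$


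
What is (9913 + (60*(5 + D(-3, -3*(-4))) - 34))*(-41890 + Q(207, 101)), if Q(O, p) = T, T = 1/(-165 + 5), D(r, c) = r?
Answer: -67017307599/160 ≈ -4.1886e+8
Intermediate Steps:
T = -1/160 (T = 1/(-160) = -1/160 ≈ -0.0062500)
Q(O, p) = -1/160
(9913 + (60*(5 + D(-3, -3*(-4))) - 34))*(-41890 + Q(207, 101)) = (9913 + (60*(5 - 3) - 34))*(-41890 - 1/160) = (9913 + (60*2 - 34))*(-6702401/160) = (9913 + (120 - 34))*(-6702401/160) = (9913 + 86)*(-6702401/160) = 9999*(-6702401/160) = -67017307599/160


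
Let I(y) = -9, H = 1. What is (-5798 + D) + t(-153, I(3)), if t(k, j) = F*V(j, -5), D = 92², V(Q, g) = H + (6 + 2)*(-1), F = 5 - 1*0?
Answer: 2631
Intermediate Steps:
F = 5 (F = 5 + 0 = 5)
V(Q, g) = -7 (V(Q, g) = 1 + (6 + 2)*(-1) = 1 + 8*(-1) = 1 - 8 = -7)
D = 8464
t(k, j) = -35 (t(k, j) = 5*(-7) = -35)
(-5798 + D) + t(-153, I(3)) = (-5798 + 8464) - 35 = 2666 - 35 = 2631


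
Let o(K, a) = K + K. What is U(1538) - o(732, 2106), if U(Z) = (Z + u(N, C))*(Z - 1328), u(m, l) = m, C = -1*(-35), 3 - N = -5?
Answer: 323196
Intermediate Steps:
N = 8 (N = 3 - 1*(-5) = 3 + 5 = 8)
C = 35
o(K, a) = 2*K
U(Z) = (-1328 + Z)*(8 + Z) (U(Z) = (Z + 8)*(Z - 1328) = (8 + Z)*(-1328 + Z) = (-1328 + Z)*(8 + Z))
U(1538) - o(732, 2106) = (-10624 + 1538² - 1320*1538) - 2*732 = (-10624 + 2365444 - 2030160) - 1*1464 = 324660 - 1464 = 323196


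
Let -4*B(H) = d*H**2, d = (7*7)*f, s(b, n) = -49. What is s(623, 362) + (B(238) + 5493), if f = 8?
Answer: -5545668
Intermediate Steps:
d = 392 (d = (7*7)*8 = 49*8 = 392)
B(H) = -98*H**2
s(623, 362) + (B(238) + 5493) = -49 + (-98*238**2 + 5493) = -49 + (-98*56644 + 5493) = -49 + (-5551112 + 5493) = -49 - 5545619 = -5545668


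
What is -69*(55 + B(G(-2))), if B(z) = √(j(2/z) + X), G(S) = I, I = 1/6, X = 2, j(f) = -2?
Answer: -3795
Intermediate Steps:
I = ⅙ ≈ 0.16667
G(S) = ⅙
B(z) = 0 (B(z) = √(-2 + 2) = √0 = 0)
-69*(55 + B(G(-2))) = -69*(55 + 0) = -69*55 = -3795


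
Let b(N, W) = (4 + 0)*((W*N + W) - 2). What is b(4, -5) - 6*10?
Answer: -168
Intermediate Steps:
b(N, W) = -8 + 4*W + 4*N*W (b(N, W) = 4*((N*W + W) - 2) = 4*((W + N*W) - 2) = 4*(-2 + W + N*W) = -8 + 4*W + 4*N*W)
b(4, -5) - 6*10 = (-8 + 4*(-5) + 4*4*(-5)) - 6*10 = (-8 - 20 - 80) - 60 = -108 - 60 = -168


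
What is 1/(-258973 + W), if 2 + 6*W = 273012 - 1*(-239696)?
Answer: -1/173522 ≈ -5.7630e-6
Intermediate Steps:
W = 85451 (W = -⅓ + (273012 - 1*(-239696))/6 = -⅓ + (273012 + 239696)/6 = -⅓ + (⅙)*512708 = -⅓ + 256354/3 = 85451)
1/(-258973 + W) = 1/(-258973 + 85451) = 1/(-173522) = -1/173522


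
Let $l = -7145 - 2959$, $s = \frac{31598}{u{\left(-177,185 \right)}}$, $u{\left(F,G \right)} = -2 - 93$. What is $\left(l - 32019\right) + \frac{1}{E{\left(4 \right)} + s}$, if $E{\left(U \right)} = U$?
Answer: $- \frac{1314995909}{31218} \approx -42123.0$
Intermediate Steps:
$u{\left(F,G \right)} = -95$ ($u{\left(F,G \right)} = -2 - 93 = -95$)
$s = - \frac{31598}{95}$ ($s = \frac{31598}{-95} = 31598 \left(- \frac{1}{95}\right) = - \frac{31598}{95} \approx -332.61$)
$l = -10104$
$\left(l - 32019\right) + \frac{1}{E{\left(4 \right)} + s} = \left(-10104 - 32019\right) + \frac{1}{4 - \frac{31598}{95}} = -42123 + \frac{1}{- \frac{31218}{95}} = -42123 - \frac{95}{31218} = - \frac{1314995909}{31218}$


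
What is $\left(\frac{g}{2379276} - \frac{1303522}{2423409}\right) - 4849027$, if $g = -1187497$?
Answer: $- \frac{9319765409961528071}{1921986290628} \approx -4.849 \cdot 10^{6}$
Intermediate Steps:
$\left(\frac{g}{2379276} - \frac{1303522}{2423409}\right) - 4849027 = \left(- \frac{1187497}{2379276} - \frac{1303522}{2423409}\right) - 4849027 = - \frac{1993076509115}{1921986290628} - 4849027 = - \frac{9319765409961528071}{1921986290628}$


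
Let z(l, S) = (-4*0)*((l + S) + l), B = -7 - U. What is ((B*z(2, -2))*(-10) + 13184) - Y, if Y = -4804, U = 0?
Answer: 17988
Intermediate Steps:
B = -7 (B = -7 - 1*0 = -7 + 0 = -7)
z(l, S) = 0 (z(l, S) = 0*((S + l) + l) = 0*(S + 2*l) = 0)
((B*z(2, -2))*(-10) + 13184) - Y = (-7*0*(-10) + 13184) - 1*(-4804) = (0*(-10) + 13184) + 4804 = (0 + 13184) + 4804 = 13184 + 4804 = 17988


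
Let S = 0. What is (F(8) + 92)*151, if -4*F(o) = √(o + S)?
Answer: 13892 - 151*√2/2 ≈ 13785.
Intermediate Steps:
F(o) = -√o/4 (F(o) = -√(o + 0)/4 = -√o/4)
(F(8) + 92)*151 = (-√2/2 + 92)*151 = (92 - √2/2)*151 = 13892 - 151*√2/2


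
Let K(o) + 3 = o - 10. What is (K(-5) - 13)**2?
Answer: 961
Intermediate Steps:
K(o) = -13 + o (K(o) = -3 + (o - 10) = -3 + (-10 + o) = -13 + o)
(K(-5) - 13)**2 = ((-13 - 5) - 13)**2 = (-18 - 13)**2 = (-31)**2 = 961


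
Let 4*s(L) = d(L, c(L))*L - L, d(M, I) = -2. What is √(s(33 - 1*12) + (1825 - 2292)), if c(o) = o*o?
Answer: I*√1931/2 ≈ 21.972*I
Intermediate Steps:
c(o) = o²
s(L) = -3*L/4 (s(L) = (-2*L - L)/4 = (-3*L)/4 = -3*L/4)
√(s(33 - 1*12) + (1825 - 2292)) = √(-3*(33 - 1*12)/4 + (1825 - 2292)) = √(-3*(33 - 12)/4 - 467) = √(-¾*21 - 467) = √(-63/4 - 467) = √(-1931/4) = I*√1931/2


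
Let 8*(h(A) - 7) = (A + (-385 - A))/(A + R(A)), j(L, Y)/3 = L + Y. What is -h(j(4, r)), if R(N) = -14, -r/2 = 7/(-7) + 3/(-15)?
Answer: 469/208 ≈ 2.2548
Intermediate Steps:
r = 12/5 (r = -2*(7/(-7) + 3/(-15)) = -2*(7*(-⅐) + 3*(-1/15)) = -2*(-1 - ⅕) = -2*(-6/5) = 12/5 ≈ 2.4000)
j(L, Y) = 3*L + 3*Y (j(L, Y) = 3*(L + Y) = 3*L + 3*Y)
h(A) = 7 - 385/(8*(-14 + A)) (h(A) = 7 + ((A + (-385 - A))/(A - 14))/8 = 7 + (-385/(-14 + A))/8 = 7 - 385/(8*(-14 + A)))
-h(j(4, r)) = -7*(-167 + 8*(3*4 + 3*(12/5)))/(8*(-14 + (3*4 + 3*(12/5)))) = -7*(-167 + 8*(12 + 36/5))/(8*(-14 + (12 + 36/5))) = -7*(-167 + 8*(96/5))/(8*(-14 + 96/5)) = -7*(-167 + 768/5)/(8*26/5) = -7*5*(-67)/(8*26*5) = -1*(-469/208) = 469/208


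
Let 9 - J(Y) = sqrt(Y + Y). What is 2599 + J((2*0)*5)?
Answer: 2608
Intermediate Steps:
J(Y) = 9 - sqrt(2)*sqrt(Y) (J(Y) = 9 - sqrt(Y + Y) = 9 - sqrt(2*Y) = 9 - sqrt(2)*sqrt(Y))
2599 + J((2*0)*5) = 2599 + (9 - sqrt(2)*sqrt((2*0)*5)) = 2599 + (9 - sqrt(2)*sqrt(0*5)) = 2599 + (9 - sqrt(2)*sqrt(0)) = 2599 + (9 - 1*sqrt(2)*0) = 2599 + (9 + 0) = 2599 + 9 = 2608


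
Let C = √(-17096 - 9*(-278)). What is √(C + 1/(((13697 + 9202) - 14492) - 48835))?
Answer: √(-1123 + 45400644*I*√14594)/6738 ≈ 7.7719 + 7.7719*I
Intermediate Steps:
C = I*√14594 (C = √(-17096 + 2502) = √(-14594) = I*√14594 ≈ 120.81*I)
√(C + 1/(((13697 + 9202) - 14492) - 48835)) = √(I*√14594 + 1/(((13697 + 9202) - 14492) - 48835)) = √(I*√14594 + 1/((22899 - 14492) - 48835)) = √(I*√14594 + 1/(8407 - 48835)) = √(I*√14594 + 1/(-40428)) = √(I*√14594 - 1/40428) = √(-1/40428 + I*√14594)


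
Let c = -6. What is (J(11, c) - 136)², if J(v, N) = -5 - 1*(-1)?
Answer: 19600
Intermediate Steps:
J(v, N) = -4 (J(v, N) = -5 + 1 = -4)
(J(11, c) - 136)² = (-4 - 136)² = (-140)² = 19600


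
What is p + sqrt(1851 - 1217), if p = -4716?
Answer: -4716 + sqrt(634) ≈ -4690.8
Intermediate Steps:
p + sqrt(1851 - 1217) = -4716 + sqrt(1851 - 1217) = -4716 + sqrt(634)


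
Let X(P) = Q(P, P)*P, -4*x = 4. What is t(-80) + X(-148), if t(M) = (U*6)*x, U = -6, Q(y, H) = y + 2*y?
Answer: 65748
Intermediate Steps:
x = -1 (x = -¼*4 = -1)
Q(y, H) = 3*y
X(P) = 3*P² (X(P) = (3*P)*P = 3*P²)
t(M) = 36 (t(M) = -6*6*(-1) = -36*(-1) = 36)
t(-80) + X(-148) = 36 + 3*(-148)² = 36 + 3*21904 = 36 + 65712 = 65748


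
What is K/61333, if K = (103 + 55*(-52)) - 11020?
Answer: -13777/61333 ≈ -0.22463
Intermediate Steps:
K = -13777 (K = (103 - 2860) - 11020 = -2757 - 11020 = -13777)
K/61333 = -13777/61333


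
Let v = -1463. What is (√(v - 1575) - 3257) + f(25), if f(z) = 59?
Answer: -3198 + 7*I*√62 ≈ -3198.0 + 55.118*I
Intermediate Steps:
(√(v - 1575) - 3257) + f(25) = (√(-1463 - 1575) - 3257) + 59 = (√(-3038) - 3257) + 59 = (7*I*√62 - 3257) + 59 = (-3257 + 7*I*√62) + 59 = -3198 + 7*I*√62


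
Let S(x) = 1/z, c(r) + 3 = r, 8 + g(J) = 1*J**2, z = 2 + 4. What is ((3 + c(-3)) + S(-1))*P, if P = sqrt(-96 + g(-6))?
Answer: -17*I*sqrt(17)/3 ≈ -23.364*I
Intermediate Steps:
z = 6
g(J) = -8 + J**2 (g(J) = -8 + 1*J**2 = -8 + J**2)
c(r) = -3 + r
S(x) = 1/6
P = 2*I*sqrt(17) (P = sqrt(-96 + (-8 + (-6)**2)) = sqrt(-96 + (-8 + 36)) = sqrt(-96 + 28) = sqrt(-68) = 2*I*sqrt(17) ≈ 8.2462*I)
((3 + c(-3)) + S(-1))*P = ((3 + (-3 - 3)) + 1/6)*(2*I*sqrt(17)) = ((3 - 6) + 1/6)*(2*I*sqrt(17)) = (-3 + 1/6)*(2*I*sqrt(17)) = -17*I*sqrt(17)/3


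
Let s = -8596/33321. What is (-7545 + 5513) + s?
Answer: -67716868/33321 ≈ -2032.3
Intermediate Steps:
s = -8596/33321 (s = -8596*1/33321 = -8596/33321 ≈ -0.25798)
(-7545 + 5513) + s = (-7545 + 5513) - 8596/33321 = -2032 - 8596/33321 = -67716868/33321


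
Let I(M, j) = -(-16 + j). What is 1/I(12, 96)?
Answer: -1/80 ≈ -0.012500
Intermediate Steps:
I(M, j) = 16 - j
1/I(12, 96) = 1/(16 - 1*96) = 1/(16 - 96) = 1/(-80) = -1/80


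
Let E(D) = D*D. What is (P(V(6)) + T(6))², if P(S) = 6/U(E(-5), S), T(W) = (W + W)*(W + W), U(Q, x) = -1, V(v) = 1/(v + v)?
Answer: 19044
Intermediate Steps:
E(D) = D²
V(v) = 1/(2*v)
T(W) = 4*W² (T(W) = (2*W)*(2*W) = 4*W²)
P(S) = -6 (P(S) = 6/(-1) = 6*(-1) = -6)
(P(V(6)) + T(6))² = (-6 + 4*6²)² = (-6 + 4*36)² = (-6 + 144)² = 138² = 19044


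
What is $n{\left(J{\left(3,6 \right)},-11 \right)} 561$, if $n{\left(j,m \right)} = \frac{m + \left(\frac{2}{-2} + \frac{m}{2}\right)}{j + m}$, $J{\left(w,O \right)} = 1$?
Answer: $\frac{3927}{4} \approx 981.75$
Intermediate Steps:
$n{\left(j,m \right)} = \frac{-1 + \frac{3 m}{2}}{j + m}$ ($n{\left(j,m \right)} = \frac{m + \left(2 \left(- \frac{1}{2}\right) + m \frac{1}{2}\right)}{j + m} = \frac{m + \left(-1 + \frac{m}{2}\right)}{j + m} = \frac{-1 + \frac{3 m}{2}}{j + m}$)
$n{\left(J{\left(3,6 \right)},-11 \right)} 561 = \frac{-1 + \frac{3}{2} \left(-11\right)}{1 - 11} \cdot 561 = \frac{-1 - \frac{33}{2}}{-10} \cdot 561 = \left(- \frac{1}{10}\right) \left(- \frac{35}{2}\right) 561 = \frac{7}{4} \cdot 561 = \frac{3927}{4}$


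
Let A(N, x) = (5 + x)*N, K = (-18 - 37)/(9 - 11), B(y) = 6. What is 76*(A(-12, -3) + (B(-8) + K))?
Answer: 722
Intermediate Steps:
K = 55/2 (K = -55/(-2) = -55*(-½) = 55/2 ≈ 27.500)
A(N, x) = N*(5 + x)
76*(A(-12, -3) + (B(-8) + K)) = 76*(-12*(5 - 3) + (6 + 55/2)) = 76*(-12*2 + 67/2) = 76*(-24 + 67/2) = 76*(19/2) = 722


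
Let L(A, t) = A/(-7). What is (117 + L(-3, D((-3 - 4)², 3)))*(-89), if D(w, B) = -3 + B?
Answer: -73158/7 ≈ -10451.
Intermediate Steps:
L(A, t) = -A/7 (L(A, t) = A*(-⅐) = -A/7)
(117 + L(-3, D((-3 - 4)², 3)))*(-89) = (117 - ⅐*(-3))*(-89) = (117 + 3/7)*(-89) = (822/7)*(-89) = -73158/7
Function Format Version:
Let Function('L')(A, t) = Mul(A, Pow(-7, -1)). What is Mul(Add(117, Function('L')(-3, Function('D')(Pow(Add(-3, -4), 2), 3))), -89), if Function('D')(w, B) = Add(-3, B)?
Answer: Rational(-73158, 7) ≈ -10451.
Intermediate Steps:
Function('L')(A, t) = Mul(Rational(-1, 7), A) (Function('L')(A, t) = Mul(A, Rational(-1, 7)) = Mul(Rational(-1, 7), A))
Mul(Add(117, Function('L')(-3, Function('D')(Pow(Add(-3, -4), 2), 3))), -89) = Mul(Add(117, Mul(Rational(-1, 7), -3)), -89) = Mul(Add(117, Rational(3, 7)), -89) = Mul(Rational(822, 7), -89) = Rational(-73158, 7)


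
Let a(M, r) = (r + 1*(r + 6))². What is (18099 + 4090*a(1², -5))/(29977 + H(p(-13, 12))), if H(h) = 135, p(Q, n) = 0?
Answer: 83539/30112 ≈ 2.7743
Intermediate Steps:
a(M, r) = (6 + 2*r)² (a(M, r) = (r + 1*(6 + r))² = (r + (6 + r))² = (6 + 2*r)²)
(18099 + 4090*a(1², -5))/(29977 + H(p(-13, 12))) = (18099 + 4090*(4*(3 - 5)²))/(29977 + 135) = (18099 + 4090*(4*(-2)²))/30112 = (18099 + 4090*(4*4))*(1/30112) = (18099 + 4090*16)*(1/30112) = (18099 + 65440)*(1/30112) = 83539*(1/30112) = 83539/30112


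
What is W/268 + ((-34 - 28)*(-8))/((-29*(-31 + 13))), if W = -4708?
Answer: -290581/17487 ≈ -16.617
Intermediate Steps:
W/268 + ((-34 - 28)*(-8))/((-29*(-31 + 13))) = -4708/268 + ((-34 - 28)*(-8))/((-29*(-31 + 13))) = -4708*1/268 + (-62*(-8))/((-29*(-18))) = -1177/67 + 496/522 = -1177/67 + 496*(1/522) = -1177/67 + 248/261 = -290581/17487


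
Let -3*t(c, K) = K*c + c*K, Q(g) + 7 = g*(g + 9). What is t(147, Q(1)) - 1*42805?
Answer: -43099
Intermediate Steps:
Q(g) = -7 + g*(9 + g) (Q(g) = -7 + g*(g + 9) = -7 + g*(9 + g))
t(c, K) = -2*K*c/3 (t(c, K) = -(K*c + c*K)/3 = -(K*c + K*c)/3 = -2*K*c/3)
t(147, Q(1)) - 1*42805 = -2/3*(-7 + 1**2 + 9*1)*147 - 1*42805 = -2/3*(-7 + 1 + 9)*147 - 42805 = -2/3*3*147 - 42805 = -294 - 42805 = -43099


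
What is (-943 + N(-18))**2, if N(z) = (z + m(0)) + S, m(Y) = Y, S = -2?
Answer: 927369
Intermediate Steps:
N(z) = -2 + z (N(z) = (z + 0) - 2 = z - 2 = -2 + z)
(-943 + N(-18))**2 = (-943 + (-2 - 18))**2 = (-943 - 20)**2 = (-963)**2 = 927369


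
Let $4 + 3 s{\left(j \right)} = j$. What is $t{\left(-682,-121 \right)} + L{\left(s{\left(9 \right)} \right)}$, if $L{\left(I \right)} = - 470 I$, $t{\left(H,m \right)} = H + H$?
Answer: $- \frac{6442}{3} \approx -2147.3$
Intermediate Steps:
$s{\left(j \right)} = - \frac{4}{3} + \frac{j}{3}$
$t{\left(H,m \right)} = 2 H$
$t{\left(-682,-121 \right)} + L{\left(s{\left(9 \right)} \right)} = 2 \left(-682\right) - 470 \left(- \frac{4}{3} + \frac{1}{3} \cdot 9\right) = -1364 - 470 \left(- \frac{4}{3} + 3\right) = -1364 - \frac{2350}{3} = - \frac{6442}{3}$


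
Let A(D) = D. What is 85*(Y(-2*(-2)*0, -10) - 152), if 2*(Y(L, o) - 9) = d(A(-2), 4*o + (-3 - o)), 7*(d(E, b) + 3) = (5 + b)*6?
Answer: -26605/2 ≈ -13303.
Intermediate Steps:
d(E, b) = 9/7 + 6*b/7 (d(E, b) = -3 + ((5 + b)*6)/7 = -3 + (30 + 6*b)/7 = -3 + (30/7 + 6*b/7) = 9/7 + 6*b/7)
Y(L, o) = 117/14 + 9*o/7 (Y(L, o) = 9 + (9/7 + 6*(4*o + (-3 - o))/7)/2 = 9 + (9/7 + 6*(-3 + 3*o)/7)/2 = 9 + (9/7 + (-18/7 + 18*o/7))/2 = 9 + (-9/7 + 18*o/7)/2 = 9 + (-9/14 + 9*o/7) = 117/14 + 9*o/7)
85*(Y(-2*(-2)*0, -10) - 152) = 85*((117/14 + (9/7)*(-10)) - 152) = 85*((117/14 - 90/7) - 152) = 85*(-9/2 - 152) = 85*(-313/2) = -26605/2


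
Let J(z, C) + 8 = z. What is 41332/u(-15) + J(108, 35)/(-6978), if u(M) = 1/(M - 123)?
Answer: -19900614074/3489 ≈ -5.7038e+6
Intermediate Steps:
u(M) = 1/(-123 + M)
J(z, C) = -8 + z
41332/u(-15) + J(108, 35)/(-6978) = 41332/(1/(-123 - 15)) + (-8 + 108)/(-6978) = 41332/(1/(-138)) + 100*(-1/6978) = 41332/(-1/138) - 50/3489 = 41332*(-138) - 50/3489 = -5703816 - 50/3489 = -19900614074/3489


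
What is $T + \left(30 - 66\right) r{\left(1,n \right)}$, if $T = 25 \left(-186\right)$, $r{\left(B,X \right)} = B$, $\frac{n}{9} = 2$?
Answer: $-4686$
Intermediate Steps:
$n = 18$ ($n = 9 \cdot 2 = 18$)
$T = -4650$
$T + \left(30 - 66\right) r{\left(1,n \right)} = -4650 + \left(30 - 66\right) 1 = -4650 - 36 = -4686$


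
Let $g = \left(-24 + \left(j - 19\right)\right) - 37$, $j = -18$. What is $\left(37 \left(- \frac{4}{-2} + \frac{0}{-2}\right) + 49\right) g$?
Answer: $-12054$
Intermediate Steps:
$g = -98$ ($g = \left(-24 - 37\right) - 37 = -61 - 37 = -98$)
$\left(37 \left(- \frac{4}{-2} + \frac{0}{-2}\right) + 49\right) g = \left(37 \left(- \frac{4}{-2} + \frac{0}{-2}\right) + 49\right) \left(-98\right) = \left(37 \left(\left(-4\right) \left(- \frac{1}{2}\right) + 0 \left(- \frac{1}{2}\right)\right) + 49\right) \left(-98\right) = \left(37 \left(2 + 0\right) + 49\right) \left(-98\right) = \left(37 \cdot 2 + 49\right) \left(-98\right) = \left(74 + 49\right) \left(-98\right) = 123 \left(-98\right) = -12054$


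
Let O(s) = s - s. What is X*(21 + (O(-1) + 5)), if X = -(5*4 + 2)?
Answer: -572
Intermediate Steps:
O(s) = 0
X = -22 (X = -(20 + 2) = -1*22 = -22)
X*(21 + (O(-1) + 5)) = -22*(21 + (0 + 5)) = -22*(21 + 5) = -22*26 = -572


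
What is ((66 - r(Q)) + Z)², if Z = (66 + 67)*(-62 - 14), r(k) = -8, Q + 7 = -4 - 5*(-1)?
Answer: 100681156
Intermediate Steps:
Q = -6 (Q = -7 + (-4 - 5*(-1)) = -7 + (-4 + 5) = -7 + 1 = -6)
Z = -10108 (Z = 133*(-76) = -10108)
((66 - r(Q)) + Z)² = ((66 - 1*(-8)) - 10108)² = ((66 + 8) - 10108)² = (74 - 10108)² = (-10034)² = 100681156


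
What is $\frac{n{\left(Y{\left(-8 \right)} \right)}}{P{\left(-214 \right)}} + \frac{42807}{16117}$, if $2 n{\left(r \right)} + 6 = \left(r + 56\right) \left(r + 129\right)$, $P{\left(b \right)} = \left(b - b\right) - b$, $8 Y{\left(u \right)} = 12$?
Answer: $\frac{556650531}{27592304} \approx 20.174$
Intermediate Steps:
$Y{\left(u \right)} = \frac{3}{2}$ ($Y{\left(u \right)} = \frac{1}{8} \cdot 12 = \frac{3}{2}$)
$P{\left(b \right)} = - b$ ($P{\left(b \right)} = 0 - b = - b$)
$n{\left(r \right)} = -3 + \frac{\left(56 + r\right) \left(129 + r\right)}{2}$ ($n{\left(r \right)} = -3 + \frac{\left(r + 56\right) \left(r + 129\right)}{2} = -3 + \frac{\left(56 + r\right) \left(129 + r\right)}{2}$)
$\frac{n{\left(Y{\left(-8 \right)} \right)}}{P{\left(-214 \right)}} + \frac{42807}{16117} = \frac{3609 + \frac{\left(\frac{3}{2}\right)^{2}}{2} + \frac{185}{2} \cdot \frac{3}{2}}{\left(-1\right) \left(-214\right)} + \frac{42807}{16117} = \frac{3609 + \frac{1}{2} \cdot \frac{9}{4} + \frac{555}{4}}{214} + 42807 \cdot \frac{1}{16117} = \left(3609 + \frac{9}{8} + \frac{555}{4}\right) \frac{1}{214} + \frac{42807}{16117} = \frac{29991}{8} \cdot \frac{1}{214} + \frac{42807}{16117} = \frac{29991}{1712} + \frac{42807}{16117} = \frac{556650531}{27592304}$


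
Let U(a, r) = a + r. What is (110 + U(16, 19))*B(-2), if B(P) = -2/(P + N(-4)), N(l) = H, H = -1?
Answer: 290/3 ≈ 96.667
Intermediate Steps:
N(l) = -1
B(P) = -2/(-1 + P) (B(P) = -2/(P - 1) = -2/(-1 + P))
(110 + U(16, 19))*B(-2) = (110 + (16 + 19))*(-2/(-1 - 2)) = (110 + 35)*(-2/(-3)) = 145*(-2*(-⅓)) = 145*(⅔) = 290/3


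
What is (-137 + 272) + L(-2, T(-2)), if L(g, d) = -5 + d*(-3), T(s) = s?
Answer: 136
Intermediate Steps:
L(g, d) = -5 - 3*d
(-137 + 272) + L(-2, T(-2)) = (-137 + 272) + (-5 - 3*(-2)) = 135 + (-5 + 6) = 135 + 1 = 136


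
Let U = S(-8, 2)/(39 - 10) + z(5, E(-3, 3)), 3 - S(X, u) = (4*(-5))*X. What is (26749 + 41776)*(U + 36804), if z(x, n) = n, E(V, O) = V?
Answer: 73121108800/29 ≈ 2.5214e+9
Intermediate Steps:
S(X, u) = 3 + 20*X (S(X, u) = 3 - 4*(-5)*X = 3 - (-20)*X = 3 + 20*X)
U = -244/29 (U = (3 + 20*(-8))/(39 - 10) - 3 = (3 - 160)/29 - 3 = -157*1/29 - 3 = -157/29 - 3 = -244/29 ≈ -8.4138)
(26749 + 41776)*(U + 36804) = (26749 + 41776)*(-244/29 + 36804) = 68525*(1067072/29) = 73121108800/29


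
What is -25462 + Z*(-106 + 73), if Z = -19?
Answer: -24835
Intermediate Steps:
-25462 + Z*(-106 + 73) = -25462 - 19*(-106 + 73) = -25462 - 19*(-33) = -25462 + 627 = -24835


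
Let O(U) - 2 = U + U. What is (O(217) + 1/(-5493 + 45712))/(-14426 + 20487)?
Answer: 1594135/22160669 ≈ 0.071935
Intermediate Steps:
O(U) = 2 + 2*U (O(U) = 2 + (U + U) = 2 + 2*U)
(O(217) + 1/(-5493 + 45712))/(-14426 + 20487) = ((2 + 2*217) + 1/(-5493 + 45712))/(-14426 + 20487) = ((2 + 434) + 1/40219)/6061 = (436 + 1/40219)*(1/6061) = (17535485/40219)*(1/6061) = 1594135/22160669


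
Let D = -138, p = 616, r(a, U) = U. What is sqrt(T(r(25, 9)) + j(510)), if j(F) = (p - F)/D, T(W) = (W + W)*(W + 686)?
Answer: sqrt(59556453)/69 ≈ 111.84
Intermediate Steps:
T(W) = 2*W*(686 + W) (T(W) = (2*W)*(686 + W) = 2*W*(686 + W))
j(F) = -308/69 + F/138 (j(F) = (616 - F)/(-138) = (616 - F)*(-1/138) = -308/69 + F/138)
sqrt(T(r(25, 9)) + j(510)) = sqrt(2*9*(686 + 9) + (-308/69 + (1/138)*510)) = sqrt(2*9*695 + (-308/69 + 85/23)) = sqrt(12510 - 53/69) = sqrt(863137/69) = sqrt(59556453)/69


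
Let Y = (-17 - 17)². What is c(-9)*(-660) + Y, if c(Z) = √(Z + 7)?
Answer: 1156 - 660*I*√2 ≈ 1156.0 - 933.38*I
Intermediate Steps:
c(Z) = √(7 + Z)
Y = 1156 (Y = (-34)² = 1156)
c(-9)*(-660) + Y = √(7 - 9)*(-660) + 1156 = √(-2)*(-660) + 1156 = (I*√2)*(-660) + 1156 = -660*I*√2 + 1156 = 1156 - 660*I*√2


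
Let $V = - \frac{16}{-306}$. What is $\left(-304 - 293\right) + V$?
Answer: $- \frac{91333}{153} \approx -596.95$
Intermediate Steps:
$V = \frac{8}{153}$ ($V = \left(-16\right) \left(- \frac{1}{306}\right) = \frac{8}{153} \approx 0.052288$)
$\left(-304 - 293\right) + V = \left(-304 - 293\right) + \frac{8}{153} = -597 + \frac{8}{153} = - \frac{91333}{153}$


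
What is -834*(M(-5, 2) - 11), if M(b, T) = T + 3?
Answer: 5004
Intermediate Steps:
M(b, T) = 3 + T
-834*(M(-5, 2) - 11) = -834*((3 + 2) - 11) = -834*(5 - 11) = -834*(-6) = 5004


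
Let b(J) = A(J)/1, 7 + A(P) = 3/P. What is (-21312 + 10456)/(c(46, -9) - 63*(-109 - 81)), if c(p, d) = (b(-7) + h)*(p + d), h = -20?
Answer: -37996/38343 ≈ -0.99095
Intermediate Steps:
A(P) = -7 + 3/P
b(J) = -7 + 3/J (b(J) = (-7 + 3/J)/1 = (-7 + 3/J)*1 = -7 + 3/J)
c(p, d) = -192*d/7 - 192*p/7 (c(p, d) = ((-7 + 3/(-7)) - 20)*(p + d) = ((-7 + 3*(-⅐)) - 20)*(d + p) = ((-7 - 3/7) - 20)*(d + p) = (-52/7 - 20)*(d + p) = -192*(d + p)/7 = -192*d/7 - 192*p/7)
(-21312 + 10456)/(c(46, -9) - 63*(-109 - 81)) = (-21312 + 10456)/((-192/7*(-9) - 192/7*46) - 63*(-109 - 81)) = -10856/((1728/7 - 8832/7) - 63*(-190)) = -10856/(-7104/7 + 11970) = -10856/76686/7 = -10856*7/76686 = -37996/38343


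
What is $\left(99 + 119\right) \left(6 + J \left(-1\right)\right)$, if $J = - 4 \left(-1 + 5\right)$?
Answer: $4796$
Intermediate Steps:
$J = -16$ ($J = \left(-4\right) 4 = -16$)
$\left(99 + 119\right) \left(6 + J \left(-1\right)\right) = \left(99 + 119\right) \left(6 - -16\right) = 218 \left(6 + 16\right) = 218 \cdot 22 = 4796$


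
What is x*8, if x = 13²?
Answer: 1352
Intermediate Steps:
x = 169
x*8 = 169*8 = 1352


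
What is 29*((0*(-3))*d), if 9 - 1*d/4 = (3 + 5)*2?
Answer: 0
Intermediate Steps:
d = -28 (d = 36 - 4*(3 + 5)*2 = 36 - 32*2 = 36 - 4*16 = 36 - 64 = -28)
29*((0*(-3))*d) = 29*((0*(-3))*(-28)) = 29*(0*(-28)) = 29*0 = 0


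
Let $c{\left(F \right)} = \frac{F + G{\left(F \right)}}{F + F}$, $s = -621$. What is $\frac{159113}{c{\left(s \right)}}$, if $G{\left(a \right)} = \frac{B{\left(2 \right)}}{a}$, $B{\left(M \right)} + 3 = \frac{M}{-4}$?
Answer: $\frac{245441985732}{771275} \approx 3.1823 \cdot 10^{5}$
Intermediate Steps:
$B{\left(M \right)} = -3 - \frac{M}{4}$ ($B{\left(M \right)} = -3 + \frac{M}{-4} = -3 + M \left(- \frac{1}{4}\right) = -3 - \frac{M}{4}$)
$G{\left(a \right)} = - \frac{7}{2 a}$ ($G{\left(a \right)} = \frac{-3 - \frac{1}{2}}{a} = - \frac{7}{2 a}$)
$c{\left(F \right)} = \frac{F - \frac{7}{2 F}}{2 F}$ ($c{\left(F \right)} = \frac{F - \frac{7}{2 F}}{F + F} = \frac{F - \frac{7}{2 F}}{2 F}$)
$\frac{159113}{c{\left(s \right)}} = \frac{159113}{\frac{1}{2} - \frac{7}{4 \cdot 385641}} = \frac{159113}{\frac{1}{2} - \frac{7}{1542564}} = \frac{159113}{\frac{771275}{1542564}} = 159113 \cdot \frac{1542564}{771275} = \frac{245441985732}{771275}$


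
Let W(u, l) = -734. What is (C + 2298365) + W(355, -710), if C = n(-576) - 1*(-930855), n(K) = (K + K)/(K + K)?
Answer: 3228487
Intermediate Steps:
n(K) = 1 (n(K) = (2*K)/((2*K)) = (2*K)*(1/(2*K)) = 1)
C = 930856 (C = 1 - 1*(-930855) = 1 + 930855 = 930856)
(C + 2298365) + W(355, -710) = (930856 + 2298365) - 734 = 3229221 - 734 = 3228487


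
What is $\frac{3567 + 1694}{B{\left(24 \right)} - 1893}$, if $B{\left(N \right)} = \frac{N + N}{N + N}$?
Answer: $- \frac{5261}{1892} \approx -2.7807$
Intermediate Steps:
$B{\left(N \right)} = 1$ ($B{\left(N \right)} = \frac{2 N}{2 N} = 2 N \frac{1}{2 N} = 1$)
$\frac{3567 + 1694}{B{\left(24 \right)} - 1893} = \frac{3567 + 1694}{1 - 1893} = \frac{5261}{-1892} = 5261 \left(- \frac{1}{1892}\right) = - \frac{5261}{1892}$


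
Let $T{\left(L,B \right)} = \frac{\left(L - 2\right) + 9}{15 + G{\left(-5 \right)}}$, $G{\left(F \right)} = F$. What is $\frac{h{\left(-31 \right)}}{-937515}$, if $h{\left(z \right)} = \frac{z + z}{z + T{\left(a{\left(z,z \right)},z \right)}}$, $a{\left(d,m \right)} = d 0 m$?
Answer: $- \frac{124}{56813409} \approx -2.1826 \cdot 10^{-6}$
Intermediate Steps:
$a{\left(d,m \right)} = 0$ ($a{\left(d,m \right)} = 0 m = 0$)
$T{\left(L,B \right)} = \frac{7}{10} + \frac{L}{10}$ ($T{\left(L,B \right)} = \frac{\left(L - 2\right) + 9}{15 - 5} = \frac{\left(-2 + L\right) + 9}{10} = \left(7 + L\right) \frac{1}{10} = \frac{7}{10} + \frac{L}{10}$)
$h{\left(z \right)} = \frac{2 z}{\frac{7}{10} + z}$ ($h{\left(z \right)} = \frac{z + z}{z + \left(\frac{7}{10} + \frac{1}{10} \cdot 0\right)} = \frac{2 z}{z + \left(\frac{7}{10} + 0\right)} = \frac{2 z}{z + \frac{7}{10}} = \frac{2 z}{\frac{7}{10} + z}$)
$\frac{h{\left(-31 \right)}}{-937515} = \frac{20 \left(-31\right) \frac{1}{7 + 10 \left(-31\right)}}{-937515} = 20 \left(-31\right) \frac{1}{7 - 310} \left(- \frac{1}{937515}\right) = 20 \left(-31\right) \frac{1}{-303} \left(- \frac{1}{937515}\right) = 20 \left(-31\right) \left(- \frac{1}{303}\right) \left(- \frac{1}{937515}\right) = \frac{620}{303} \left(- \frac{1}{937515}\right) = - \frac{124}{56813409}$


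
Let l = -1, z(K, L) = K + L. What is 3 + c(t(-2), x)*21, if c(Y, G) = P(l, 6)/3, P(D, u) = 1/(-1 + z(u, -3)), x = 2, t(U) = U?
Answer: 13/2 ≈ 6.5000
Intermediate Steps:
P(D, u) = 1/(-4 + u) (P(D, u) = 1/(-1 + (u - 3)) = 1/(-1 + (-3 + u)) = 1/(-4 + u))
c(Y, G) = ⅙ (c(Y, G) = 1/((-4 + 6)*3) = (⅓)/2 = (½)*(⅓) = ⅙)
3 + c(t(-2), x)*21 = 3 + (⅙)*21 = 3 + 7/2 = 13/2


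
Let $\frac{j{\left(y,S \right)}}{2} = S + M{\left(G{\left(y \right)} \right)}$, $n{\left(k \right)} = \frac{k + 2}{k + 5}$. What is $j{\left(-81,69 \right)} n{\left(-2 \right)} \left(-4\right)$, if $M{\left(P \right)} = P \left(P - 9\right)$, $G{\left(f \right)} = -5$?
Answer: $0$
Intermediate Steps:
$n{\left(k \right)} = \frac{2 + k}{5 + k}$
$M{\left(P \right)} = P \left(-9 + P\right)$
$j{\left(y,S \right)} = 140 + 2 S$ ($j{\left(y,S \right)} = 2 \left(S - 5 \left(-9 - 5\right)\right) = 2 \left(S - -70\right) = 2 \left(S + 70\right) = 2 \left(70 + S\right) = 140 + 2 S$)
$j{\left(-81,69 \right)} n{\left(-2 \right)} \left(-4\right) = \left(140 + 2 \cdot 69\right) \frac{2 - 2}{5 - 2} \left(-4\right) = \left(140 + 138\right) \frac{1}{3} \cdot 0 \left(-4\right) = 278 \cdot \frac{1}{3} \cdot 0 \left(-4\right) = 278 \cdot 0 \left(-4\right) = 278 \cdot 0 = 0$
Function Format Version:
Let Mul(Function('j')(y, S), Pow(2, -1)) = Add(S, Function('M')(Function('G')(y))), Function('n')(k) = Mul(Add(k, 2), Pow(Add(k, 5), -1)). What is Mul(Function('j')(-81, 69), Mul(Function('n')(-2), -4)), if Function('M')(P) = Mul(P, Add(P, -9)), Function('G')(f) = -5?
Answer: 0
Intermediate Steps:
Function('n')(k) = Mul(Pow(Add(5, k), -1), Add(2, k)) (Function('n')(k) = Mul(Add(2, k), Pow(Add(5, k), -1)) = Mul(Pow(Add(5, k), -1), Add(2, k)))
Function('M')(P) = Mul(P, Add(-9, P))
Function('j')(y, S) = Add(140, Mul(2, S)) (Function('j')(y, S) = Mul(2, Add(S, Mul(-5, Add(-9, -5)))) = Mul(2, Add(S, Mul(-5, -14))) = Mul(2, Add(S, 70)) = Mul(2, Add(70, S)) = Add(140, Mul(2, S)))
Mul(Function('j')(-81, 69), Mul(Function('n')(-2), -4)) = Mul(Add(140, Mul(2, 69)), Mul(Mul(Pow(Add(5, -2), -1), Add(2, -2)), -4)) = Mul(Add(140, 138), Mul(Mul(Pow(3, -1), 0), -4)) = Mul(278, Mul(Mul(Rational(1, 3), 0), -4)) = Mul(278, Mul(0, -4)) = Mul(278, 0) = 0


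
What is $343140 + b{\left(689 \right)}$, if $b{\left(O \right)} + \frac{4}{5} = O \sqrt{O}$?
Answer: $\frac{1715696}{5} + 689 \sqrt{689} \approx 3.6122 \cdot 10^{5}$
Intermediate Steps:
$b{\left(O \right)} = - \frac{4}{5} + O^{\frac{3}{2}}$ ($b{\left(O \right)} = - \frac{4}{5} + O \sqrt{O} = - \frac{4}{5} + O^{\frac{3}{2}}$)
$343140 + b{\left(689 \right)} = 343140 - \left(\frac{4}{5} - 689^{\frac{3}{2}}\right) = 343140 - \left(\frac{4}{5} - 689 \sqrt{689}\right) = \frac{1715696}{5} + 689 \sqrt{689}$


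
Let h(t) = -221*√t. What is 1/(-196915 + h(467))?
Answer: -196915/38752708478 + 221*√467/38752708478 ≈ -4.9581e-6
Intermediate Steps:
1/(-196915 + h(467)) = 1/(-196915 - 221*√467)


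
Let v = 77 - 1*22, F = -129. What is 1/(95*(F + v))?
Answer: -1/7030 ≈ -0.00014225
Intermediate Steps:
v = 55 (v = 77 - 22 = 55)
1/(95*(F + v)) = 1/(95*(-129 + 55)) = 1/(95*(-74)) = 1/(-7030) = -1/7030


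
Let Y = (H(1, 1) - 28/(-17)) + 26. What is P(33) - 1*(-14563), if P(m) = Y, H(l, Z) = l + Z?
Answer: 248075/17 ≈ 14593.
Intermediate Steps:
H(l, Z) = Z + l
Y = 504/17 (Y = ((1 + 1) - 28/(-17)) + 26 = (2 - 28*(-1/17)) + 26 = (2 + 28/17) + 26 = 62/17 + 26 = 504/17 ≈ 29.647)
P(m) = 504/17
P(33) - 1*(-14563) = 504/17 - 1*(-14563) = 504/17 + 14563 = 248075/17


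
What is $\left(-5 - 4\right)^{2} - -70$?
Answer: $151$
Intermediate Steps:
$\left(-5 - 4\right)^{2} - -70 = \left(-9\right)^{2} + 70 = 81 + 70 = 151$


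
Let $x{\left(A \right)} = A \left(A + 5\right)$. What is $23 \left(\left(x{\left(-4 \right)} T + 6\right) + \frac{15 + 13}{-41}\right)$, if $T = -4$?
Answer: $\frac{20102}{41} \approx 490.29$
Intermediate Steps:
$x{\left(A \right)} = A \left(5 + A\right)$
$23 \left(\left(x{\left(-4 \right)} T + 6\right) + \frac{15 + 13}{-41}\right) = 23 \left(\left(- 4 \left(5 - 4\right) \left(-4\right) + 6\right) + \frac{15 + 13}{-41}\right) = 23 \left(\left(\left(-4\right) 1 \left(-4\right) + 6\right) + 28 \left(- \frac{1}{41}\right)\right) = 23 \left(\left(\left(-4\right) \left(-4\right) + 6\right) - \frac{28}{41}\right) = 23 \left(\left(16 + 6\right) - \frac{28}{41}\right) = 23 \left(22 - \frac{28}{41}\right) = 23 \cdot \frac{874}{41} = \frac{20102}{41}$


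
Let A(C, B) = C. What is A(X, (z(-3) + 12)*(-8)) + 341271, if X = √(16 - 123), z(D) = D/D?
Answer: 341271 + I*√107 ≈ 3.4127e+5 + 10.344*I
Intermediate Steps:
z(D) = 1
X = I*√107 (X = √(-107) = I*√107 ≈ 10.344*I)
A(X, (z(-3) + 12)*(-8)) + 341271 = I*√107 + 341271 = 341271 + I*√107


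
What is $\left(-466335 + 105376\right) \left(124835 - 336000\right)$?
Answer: $76221907235$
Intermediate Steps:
$\left(-466335 + 105376\right) \left(124835 - 336000\right) = \left(-360959\right) \left(-211165\right) = 76221907235$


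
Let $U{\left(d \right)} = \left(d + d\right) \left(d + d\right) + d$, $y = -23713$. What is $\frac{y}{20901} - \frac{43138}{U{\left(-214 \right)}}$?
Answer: $- \frac{873399158}{637375995} \approx -1.3703$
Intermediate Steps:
$U{\left(d \right)} = d + 4 d^{2}$ ($U{\left(d \right)} = 2 d 2 d + d = 4 d^{2} + d = d + 4 d^{2}$)
$\frac{y}{20901} - \frac{43138}{U{\left(-214 \right)}} = - \frac{23713}{20901} - \frac{43138}{\left(-214\right) \left(1 + 4 \left(-214\right)\right)} = \left(-23713\right) \frac{1}{20901} - \frac{43138}{\left(-214\right) \left(1 - 856\right)} = - \frac{23713}{20901} - \frac{43138}{\left(-214\right) \left(-855\right)} = - \frac{23713}{20901} - \frac{43138}{182970} = - \frac{23713}{20901} - \frac{21569}{91485} = - \frac{873399158}{637375995}$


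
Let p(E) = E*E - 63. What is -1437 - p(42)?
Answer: -3138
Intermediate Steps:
p(E) = -63 + E² (p(E) = E² - 63 = -63 + E²)
-1437 - p(42) = -1437 - (-63 + 42²) = -1437 - (-63 + 1764) = -1437 - 1*1701 = -1437 - 1701 = -3138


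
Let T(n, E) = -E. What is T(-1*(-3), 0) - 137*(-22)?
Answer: 3014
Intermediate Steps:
T(-1*(-3), 0) - 137*(-22) = -1*0 - 137*(-22) = 0 + 3014 = 3014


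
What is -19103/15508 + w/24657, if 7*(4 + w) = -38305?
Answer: -3891626861/2676665292 ≈ -1.4539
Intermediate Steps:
w = -38333/7 (w = -4 + (1/7)*(-38305) = -4 - 38305/7 = -38333/7 ≈ -5476.1)
-19103/15508 + w/24657 = -19103/15508 - 38333/7/24657 = -19103*1/15508 - 38333/7*1/24657 = -19103/15508 - 38333/172599 = -3891626861/2676665292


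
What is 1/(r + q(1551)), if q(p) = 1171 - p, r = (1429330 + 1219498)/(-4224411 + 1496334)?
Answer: -143583/54700952 ≈ -0.0026249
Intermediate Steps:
r = -139412/143583 (r = 2648828/(-2728077) = 2648828*(-1/2728077) = -139412/143583 ≈ -0.97095)
1/(r + q(1551)) = 1/(-139412/143583 + (1171 - 1*1551)) = 1/(-139412/143583 + (1171 - 1551)) = 1/(-139412/143583 - 380) = 1/(-54700952/143583) = -143583/54700952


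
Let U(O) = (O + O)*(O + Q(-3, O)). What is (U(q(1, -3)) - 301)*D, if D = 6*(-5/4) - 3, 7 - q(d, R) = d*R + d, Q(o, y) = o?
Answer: 4053/2 ≈ 2026.5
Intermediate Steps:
q(d, R) = 7 - d - R*d (q(d, R) = 7 - (d*R + d) = 7 - (R*d + d) = 7 - (d + R*d) = 7 + (-d - R*d) = 7 - d - R*d)
U(O) = 2*O*(-3 + O) (U(O) = (O + O)*(O - 3) = (2*O)*(-3 + O) = 2*O*(-3 + O))
D = -21/2 (D = 6*(-5*¼) - 3 = 6*(-5/4) - 3 = -15/2 - 3 = -21/2 ≈ -10.500)
(U(q(1, -3)) - 301)*D = (2*(7 - 1*1 - 1*(-3)*1)*(-3 + (7 - 1*1 - 1*(-3)*1)) - 301)*(-21/2) = (2*(7 - 1 + 3)*(-3 + (7 - 1 + 3)) - 301)*(-21/2) = (2*9*(-3 + 9) - 301)*(-21/2) = (2*9*6 - 301)*(-21/2) = (108 - 301)*(-21/2) = -193*(-21/2) = 4053/2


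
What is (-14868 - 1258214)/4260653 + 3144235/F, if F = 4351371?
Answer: 462167187649/1090569523839 ≈ 0.42379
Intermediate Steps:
(-14868 - 1258214)/4260653 + 3144235/F = (-14868 - 1258214)/4260653 + 3144235/4351371 = -1273082*1/4260653 + 3144235*(1/4351371) = -1273082/4260653 + 184955/255963 = 462167187649/1090569523839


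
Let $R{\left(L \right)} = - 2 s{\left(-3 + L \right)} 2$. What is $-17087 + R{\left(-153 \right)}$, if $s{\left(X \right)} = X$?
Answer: $-16463$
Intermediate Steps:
$R{\left(L \right)} = 12 - 4 L$ ($R{\left(L \right)} = - 2 \left(-3 + L\right) 2 = \left(6 - 2 L\right) 2 = 12 - 4 L$)
$-17087 + R{\left(-153 \right)} = -17087 + \left(12 - -612\right) = -17087 + \left(12 + 612\right) = -17087 + 624 = -16463$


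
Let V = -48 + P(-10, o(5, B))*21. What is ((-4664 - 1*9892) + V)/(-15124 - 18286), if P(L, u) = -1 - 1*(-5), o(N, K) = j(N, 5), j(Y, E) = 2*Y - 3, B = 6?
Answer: 1452/3341 ≈ 0.43460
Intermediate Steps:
j(Y, E) = -3 + 2*Y
o(N, K) = -3 + 2*N
P(L, u) = 4 (P(L, u) = -1 + 5 = 4)
V = 36 (V = -48 + 4*21 = -48 + 84 = 36)
((-4664 - 1*9892) + V)/(-15124 - 18286) = ((-4664 - 1*9892) + 36)/(-15124 - 18286) = ((-4664 - 9892) + 36)/(-33410) = (-14556 + 36)*(-1/33410) = -14520*(-1/33410) = 1452/3341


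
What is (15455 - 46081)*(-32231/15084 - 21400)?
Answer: 4943493202103/7542 ≈ 6.5546e+8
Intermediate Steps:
(15455 - 46081)*(-32231/15084 - 21400) = -30626*(-32231*1/15084 - 21400) = -30626*(-32231/15084 - 21400) = -30626*(-322829831/15084) = 4943493202103/7542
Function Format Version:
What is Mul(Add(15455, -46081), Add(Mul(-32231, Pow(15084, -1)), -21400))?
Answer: Rational(4943493202103, 7542) ≈ 6.5546e+8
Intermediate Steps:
Mul(Add(15455, -46081), Add(Mul(-32231, Pow(15084, -1)), -21400)) = Mul(-30626, Add(Mul(-32231, Rational(1, 15084)), -21400)) = Mul(-30626, Add(Rational(-32231, 15084), -21400)) = Mul(-30626, Rational(-322829831, 15084)) = Rational(4943493202103, 7542)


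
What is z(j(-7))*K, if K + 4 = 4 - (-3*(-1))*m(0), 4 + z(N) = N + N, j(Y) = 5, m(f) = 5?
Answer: -90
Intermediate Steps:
z(N) = -4 + 2*N (z(N) = -4 + (N + N) = -4 + 2*N)
K = -15 (K = -4 + (4 - (-3*(-1))*5) = -4 + (4 - 3*5) = -4 + (4 - 1*15) = -4 + (4 - 15) = -4 - 11 = -15)
z(j(-7))*K = (-4 + 2*5)*(-15) = (-4 + 10)*(-15) = 6*(-15) = -90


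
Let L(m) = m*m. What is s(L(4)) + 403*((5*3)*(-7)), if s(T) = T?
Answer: -42299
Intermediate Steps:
L(m) = m²
s(L(4)) + 403*((5*3)*(-7)) = 4² + 403*((5*3)*(-7)) = 16 + 403*(15*(-7)) = 16 + 403*(-105) = 16 - 42315 = -42299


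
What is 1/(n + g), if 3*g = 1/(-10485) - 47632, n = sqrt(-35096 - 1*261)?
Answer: -15709303943055/249456838455706366 - 989417025*I*sqrt(35357)/249456838455706366 ≈ -6.2974e-5 - 7.458e-7*I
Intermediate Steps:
n = I*sqrt(35357) (n = sqrt(-35096 - 261) = sqrt(-35357) = I*sqrt(35357) ≈ 188.03*I)
g = -499421521/31455 (g = (1/(-10485) - 47632)/3 = (-1/10485 - 47632)/3 = (1/3)*(-499421521/10485) = -499421521/31455 ≈ -15877.)
1/(n + g) = 1/(I*sqrt(35357) - 499421521/31455) = 1/(-499421521/31455 + I*sqrt(35357))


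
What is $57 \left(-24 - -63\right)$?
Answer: $2223$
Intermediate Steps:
$57 \left(-24 - -63\right) = 57 \left(-24 + 63\right) = 57 \cdot 39 = 2223$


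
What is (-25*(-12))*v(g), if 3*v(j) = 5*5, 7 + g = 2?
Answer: 2500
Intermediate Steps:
g = -5 (g = -7 + 2 = -5)
v(j) = 25/3 (v(j) = (5*5)/3 = (1/3)*25 = 25/3)
(-25*(-12))*v(g) = -25*(-12)*(25/3) = 300*(25/3) = 2500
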